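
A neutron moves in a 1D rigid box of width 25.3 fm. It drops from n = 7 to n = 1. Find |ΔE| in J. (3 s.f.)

|ΔE| = 2.46×10^-12 J

E_1 = h²/(8m_nL²) = 5.119×10^-14 J.
|ΔE| = |7² − 1²|·E_1 = 48·5.119×10^-14 J = 2.46×10^-12 J.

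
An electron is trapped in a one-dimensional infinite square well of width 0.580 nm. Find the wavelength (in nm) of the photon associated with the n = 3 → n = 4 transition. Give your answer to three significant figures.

E_1 = h²/(8m_eL²) = 1.791×10^-19 J, so ΔE = (4² − 3²)E_1 = 1.254×10^-18 J.
λ = hc/ΔE = (6.626×10^-34·2.998×10^8)/1.254×10^-18 = 1.58×10^-7 m = 158 nm.

λ = 158 nm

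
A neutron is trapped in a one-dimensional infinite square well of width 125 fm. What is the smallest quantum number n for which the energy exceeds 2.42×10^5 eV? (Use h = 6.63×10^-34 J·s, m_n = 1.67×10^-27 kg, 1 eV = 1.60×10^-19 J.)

E_1 = h²/(8m_nL²) = 2.106×10^-15 J = 1.316×10^4 eV.
Need n² > 2.42×10^5/1.316×10^4 = 18.39, i.e. n > 4.288.
The smallest integer satisfying this is n = 5.

n = 5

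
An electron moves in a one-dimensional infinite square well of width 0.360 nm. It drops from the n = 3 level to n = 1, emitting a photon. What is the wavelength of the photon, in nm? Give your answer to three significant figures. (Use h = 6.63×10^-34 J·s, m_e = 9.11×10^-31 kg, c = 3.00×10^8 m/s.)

E_1 = h²/(8m_eL²) = 4.654×10^-19 J, so ΔE = (3² − 1²)E_1 = 3.723×10^-18 J.
λ = hc/ΔE = (6.63×10^-34·3.00×10^8)/3.723×10^-18 = 5.34×10^-8 m = 53.4 nm.

λ = 53.4 nm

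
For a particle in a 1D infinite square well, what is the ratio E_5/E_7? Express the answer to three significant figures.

0.510

E_n ∝ n², so E_5/E_7 = 5²/7² = 25/49 = 0.510.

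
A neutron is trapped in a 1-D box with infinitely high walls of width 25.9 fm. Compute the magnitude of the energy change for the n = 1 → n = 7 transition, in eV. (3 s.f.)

|ΔE| = 1.46×10^7 eV

E_1 = h²/(8m_nL²) = 4.884×10^-14 J.
|ΔE| = |1² − 7²|·E_1 = 48·4.884×10^-14 J = 2.344×10^-12 J = 1.46×10^7 eV.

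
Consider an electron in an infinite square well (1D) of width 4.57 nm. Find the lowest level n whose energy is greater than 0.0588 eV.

E_1 = h²/(8m_eL²) = 2.885×10^-21 J = 0.01801 eV.
Need n² > 0.0588/0.01801 = 3.265, i.e. n > 1.807.
The smallest integer satisfying this is n = 2.

n = 2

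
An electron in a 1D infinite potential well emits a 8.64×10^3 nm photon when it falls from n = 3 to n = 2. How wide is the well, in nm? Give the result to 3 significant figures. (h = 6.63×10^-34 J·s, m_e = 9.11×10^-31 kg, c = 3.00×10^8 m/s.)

L = 3.62 nm

The photon carries ΔE = hc/λ = 6.63×10^-34·3.00×10^8/8.64×10^-6 m = 2.302×10^-20 J.
Since ΔE = (3² − 2²)E_1, E_1 = 4.604×10^-21 J, and L = h/√(8m_eE_1) = 3.62×10^-9 m = 3.62 nm.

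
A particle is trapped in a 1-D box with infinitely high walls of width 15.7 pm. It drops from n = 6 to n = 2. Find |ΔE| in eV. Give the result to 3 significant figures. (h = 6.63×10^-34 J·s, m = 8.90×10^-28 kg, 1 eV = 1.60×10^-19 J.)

|ΔE| = 50.1 eV

E_1 = h²/(8mL²) = 2.505×10^-19 J.
|ΔE| = |6² − 2²|·E_1 = 32·2.505×10^-19 J = 8.016×10^-18 J = 50.1 eV.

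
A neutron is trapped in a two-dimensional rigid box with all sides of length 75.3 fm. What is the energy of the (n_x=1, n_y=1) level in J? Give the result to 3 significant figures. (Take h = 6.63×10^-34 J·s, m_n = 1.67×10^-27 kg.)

For a 2D rectangular well E = (h²/8m_n)·Σ n_i²/L_i² = (6.63×10^-34)²/(8·1.67×10^-27) · [1²/(75.3 fm)² + 1²/(75.3 fm)²].
Evaluating gives E = 1.16×10^-14 J.

E = 1.16×10^-14 J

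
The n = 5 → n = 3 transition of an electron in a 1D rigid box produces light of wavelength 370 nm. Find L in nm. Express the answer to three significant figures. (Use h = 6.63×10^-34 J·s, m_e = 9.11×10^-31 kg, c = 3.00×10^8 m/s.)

L = 1.34 nm

The photon carries ΔE = hc/λ = 6.63×10^-34·3.00×10^8/3.70×10^-7 m = 5.376×10^-19 J.
Since ΔE = (5² − 3²)E_1, E_1 = 3.360×10^-20 J, and L = h/√(8m_eE_1) = 1.34×10^-9 m = 1.34 nm.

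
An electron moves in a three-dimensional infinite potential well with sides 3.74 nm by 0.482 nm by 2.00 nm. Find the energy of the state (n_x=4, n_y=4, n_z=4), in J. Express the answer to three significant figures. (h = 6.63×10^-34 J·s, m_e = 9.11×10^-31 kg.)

For a 3D rectangular well E = (h²/8m_e)·Σ n_i²/L_i² = (6.63×10^-34)²/(8·9.11×10^-31) · [4²/(3.74 nm)² + 4²/(0.482 nm)² + 4²/(2.00 nm)²].
Evaluating gives E = 4.46×10^-18 J.

E = 4.46×10^-18 J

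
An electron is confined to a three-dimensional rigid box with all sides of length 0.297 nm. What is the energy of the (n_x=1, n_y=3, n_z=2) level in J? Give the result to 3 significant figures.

For a 3D rectangular well E = (h²/8m_e)·Σ n_i²/L_i² = (6.626×10^-34)²/(8·9.109×10^-31) · [1²/(0.297 nm)² + 3²/(0.297 nm)² + 2²/(0.297 nm)²].
Evaluating gives E = 9.56×10^-18 J.

E = 9.56×10^-18 J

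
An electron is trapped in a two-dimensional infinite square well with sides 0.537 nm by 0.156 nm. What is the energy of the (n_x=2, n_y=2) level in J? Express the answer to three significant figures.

E = 1.07×10^-17 J

For a 2D rectangular well E = (h²/8m_e)·Σ n_i²/L_i² = (6.626×10^-34)²/(8·9.109×10^-31) · [2²/(0.537 nm)² + 2²/(0.156 nm)²].
Evaluating gives E = 1.07×10^-17 J.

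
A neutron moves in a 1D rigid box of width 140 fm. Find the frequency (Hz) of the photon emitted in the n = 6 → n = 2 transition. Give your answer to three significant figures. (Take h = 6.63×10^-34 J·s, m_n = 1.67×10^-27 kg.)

f = 8.10×10^19 Hz

E_1 = h²/(8m_nL²) = 1.679×10^-15 J and ΔE = (6² − 2²)E_1 = 5.373×10^-14 J.
f = ΔE/h = 5.373×10^-14/6.63×10^-34 = 8.10×10^19 Hz.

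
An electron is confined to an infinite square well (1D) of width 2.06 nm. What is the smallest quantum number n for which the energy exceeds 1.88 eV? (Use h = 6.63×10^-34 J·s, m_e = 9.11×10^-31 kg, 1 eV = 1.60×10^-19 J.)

n = 5

E_1 = h²/(8m_eL²) = 1.421×10^-20 J = 0.08881 eV.
Need n² > 1.88/0.08881 = 21.17, i.e. n > 4.601.
The smallest integer satisfying this is n = 5.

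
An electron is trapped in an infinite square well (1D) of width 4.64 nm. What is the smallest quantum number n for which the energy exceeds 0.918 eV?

E_1 = h²/(8m_eL²) = 2.798×10^-21 J = 0.01747 eV.
Need n² > 0.918/0.01747 = 52.55, i.e. n > 7.249.
The smallest integer satisfying this is n = 8.

n = 8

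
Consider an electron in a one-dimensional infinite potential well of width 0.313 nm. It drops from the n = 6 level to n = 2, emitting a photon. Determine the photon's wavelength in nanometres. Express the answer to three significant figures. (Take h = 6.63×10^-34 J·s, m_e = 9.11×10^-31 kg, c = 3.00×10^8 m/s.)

E_1 = h²/(8m_eL²) = 6.156×10^-19 J, so ΔE = (6² − 2²)E_1 = 1.970×10^-17 J.
λ = hc/ΔE = (6.63×10^-34·3.00×10^8)/1.970×10^-17 = 1.01×10^-8 m = 10.1 nm.

λ = 10.1 nm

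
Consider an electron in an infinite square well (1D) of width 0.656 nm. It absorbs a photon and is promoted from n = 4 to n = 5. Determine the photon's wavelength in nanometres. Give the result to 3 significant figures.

E_1 = h²/(8m_eL²) = 1.400×10^-19 J, so ΔE = (5² − 4²)E_1 = 1.260×10^-18 J.
λ = hc/ΔE = (6.626×10^-34·2.998×10^8)/1.260×10^-18 = 1.58×10^-7 m = 158 nm.

λ = 158 nm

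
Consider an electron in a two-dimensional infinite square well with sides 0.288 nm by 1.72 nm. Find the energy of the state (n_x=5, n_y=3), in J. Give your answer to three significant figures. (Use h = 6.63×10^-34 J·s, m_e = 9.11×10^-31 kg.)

For a 2D rectangular well E = (h²/8m_e)·Σ n_i²/L_i² = (6.63×10^-34)²/(8·9.11×10^-31) · [5²/(0.288 nm)² + 3²/(1.72 nm)²].
Evaluating gives E = 1.84×10^-17 J.

E = 1.84×10^-17 J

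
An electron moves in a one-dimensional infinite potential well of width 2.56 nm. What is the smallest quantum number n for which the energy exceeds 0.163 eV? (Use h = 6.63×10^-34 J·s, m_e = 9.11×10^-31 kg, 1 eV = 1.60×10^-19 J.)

E_1 = h²/(8m_eL²) = 9.203×10^-21 J = 0.05752 eV.
Need n² > 0.163/0.05752 = 2.834, i.e. n > 1.683.
The smallest integer satisfying this is n = 2.

n = 2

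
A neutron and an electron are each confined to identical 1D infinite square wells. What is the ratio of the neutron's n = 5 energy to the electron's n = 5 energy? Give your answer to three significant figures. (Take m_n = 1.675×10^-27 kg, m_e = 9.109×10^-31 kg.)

5.44×10^-4

E_n ∝ 1/m at fixed n and L, so the ratio is m_e/m_n = 9.109×10^-31/1.675×10^-27 = 5.44×10^-4.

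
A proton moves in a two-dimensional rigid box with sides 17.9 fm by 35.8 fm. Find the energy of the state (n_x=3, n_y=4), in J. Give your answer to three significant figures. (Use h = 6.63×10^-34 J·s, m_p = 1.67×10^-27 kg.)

For a 2D rectangular well E = (h²/8m_p)·Σ n_i²/L_i² = (6.63×10^-34)²/(8·1.67×10^-27) · [3²/(17.9 fm)² + 4²/(35.8 fm)²].
Evaluating gives E = 1.33×10^-12 J.

E = 1.33×10^-12 J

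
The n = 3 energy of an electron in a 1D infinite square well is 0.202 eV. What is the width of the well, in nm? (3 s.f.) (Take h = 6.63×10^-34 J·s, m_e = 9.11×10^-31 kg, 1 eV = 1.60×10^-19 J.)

From E_n = n²h²/(8m_eL²), L = n·h/√(8m_eE_n).
E_3 = 0.202 eV = 3.232×10^-20 J, so L = 3·6.63×10^-34/√(8·9.11×10^-31·3.232×10^-20) = 4.10×10^-9 m = 4.10 nm.

L = 4.10 nm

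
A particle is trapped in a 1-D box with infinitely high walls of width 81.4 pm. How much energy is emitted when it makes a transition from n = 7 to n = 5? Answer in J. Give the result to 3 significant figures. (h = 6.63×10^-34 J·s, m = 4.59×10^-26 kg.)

E_1 = h²/(8mL²) = 1.807×10^-22 J.
|ΔE| = |7² − 5²|·E_1 = 24·1.807×10^-22 J = 4.34×10^-21 J.

|ΔE| = 4.34×10^-21 J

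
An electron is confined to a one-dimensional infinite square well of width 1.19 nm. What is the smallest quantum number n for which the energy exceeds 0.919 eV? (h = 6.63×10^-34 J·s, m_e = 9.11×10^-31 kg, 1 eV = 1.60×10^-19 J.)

E_1 = h²/(8m_eL²) = 4.259×10^-20 J = 0.2662 eV.
Need n² > 0.919/0.2662 = 3.452, i.e. n > 1.858.
The smallest integer satisfying this is n = 2.

n = 2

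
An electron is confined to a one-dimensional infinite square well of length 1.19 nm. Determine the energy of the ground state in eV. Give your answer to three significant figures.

For an infinite well E_n = n²h²/(8m_eL²), so E_1 = h²/(8m_eL²) = (6.626×10^-34)²/(8·9.109×10^-31·(1.19×10^-9 m)²) = 4.254×10^-20 J.
Converting, E_1 = 4.254×10^-20 J / (1.602×10^-19 J/eV) = 0.266 eV.

E_1 = 0.266 eV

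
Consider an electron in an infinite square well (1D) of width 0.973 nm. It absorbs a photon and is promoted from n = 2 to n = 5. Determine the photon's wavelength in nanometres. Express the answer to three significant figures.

E_1 = h²/(8m_eL²) = 6.364×10^-20 J, so ΔE = (5² − 2²)E_1 = 1.336×10^-18 J.
λ = hc/ΔE = (6.626×10^-34·2.998×10^8)/1.336×10^-18 = 1.49×10^-7 m = 149 nm.

λ = 149 nm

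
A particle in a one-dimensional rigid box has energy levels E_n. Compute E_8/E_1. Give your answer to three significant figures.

E_n ∝ n², so E_8/E_1 = 8²/1² = 64/1 = 64.0.

64.0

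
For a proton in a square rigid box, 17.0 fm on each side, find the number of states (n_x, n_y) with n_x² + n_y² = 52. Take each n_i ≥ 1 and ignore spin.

The level has n_x² + n_y² = 52. The ordered positive-integer solutions are (4, 6), (6, 4).
That gives 2 states.

degeneracy = 2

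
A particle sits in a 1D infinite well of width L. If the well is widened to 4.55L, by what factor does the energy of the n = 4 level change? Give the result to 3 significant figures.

0.0483

E_n ∝ 1/L², so the energy scales by 1/4.55² = 0.0483.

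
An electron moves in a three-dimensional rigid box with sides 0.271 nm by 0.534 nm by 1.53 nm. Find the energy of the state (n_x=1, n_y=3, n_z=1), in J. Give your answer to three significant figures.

For a 3D rectangular well E = (h²/8m_e)·Σ n_i²/L_i² = (6.626×10^-34)²/(8·9.109×10^-31) · [1²/(0.271 nm)² + 3²/(0.534 nm)² + 1²/(1.53 nm)²].
Evaluating gives E = 2.75×10^-18 J.

E = 2.75×10^-18 J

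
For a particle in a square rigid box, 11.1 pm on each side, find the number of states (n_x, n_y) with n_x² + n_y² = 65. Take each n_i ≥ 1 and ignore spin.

degeneracy = 4

The level has n_x² + n_y² = 65. The ordered positive-integer solutions are (1, 8), (4, 7), (7, 4), (8, 1).
That gives 4 states.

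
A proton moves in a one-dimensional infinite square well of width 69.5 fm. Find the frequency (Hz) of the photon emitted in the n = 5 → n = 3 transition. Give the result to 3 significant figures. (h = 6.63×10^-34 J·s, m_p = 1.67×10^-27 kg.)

f = 1.64×10^20 Hz

E_1 = h²/(8m_pL²) = 6.812×10^-15 J and ΔE = (5² − 3²)E_1 = 1.090×10^-13 J.
f = ΔE/h = 1.090×10^-13/6.63×10^-34 = 1.64×10^20 Hz.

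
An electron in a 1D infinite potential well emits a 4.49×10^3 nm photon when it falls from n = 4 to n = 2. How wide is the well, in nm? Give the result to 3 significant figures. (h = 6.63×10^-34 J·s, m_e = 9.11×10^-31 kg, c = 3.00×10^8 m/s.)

The photon carries ΔE = hc/λ = 6.63×10^-34·3.00×10^8/4.49×10^-6 m = 4.430×10^-20 J.
Since ΔE = (4² − 2²)E_1, E_1 = 3.692×10^-21 J, and L = h/√(8m_eE_1) = 4.04×10^-9 m = 4.04 nm.

L = 4.04 nm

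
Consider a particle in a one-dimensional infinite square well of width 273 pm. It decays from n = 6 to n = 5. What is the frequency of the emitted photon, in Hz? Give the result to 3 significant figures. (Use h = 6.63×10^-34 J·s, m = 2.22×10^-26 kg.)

E_1 = h²/(8mL²) = 3.321×10^-23 J and ΔE = (6² − 5²)E_1 = 3.653×10^-22 J.
f = ΔE/h = 3.653×10^-22/6.63×10^-34 = 5.51×10^11 Hz.

f = 5.51×10^11 Hz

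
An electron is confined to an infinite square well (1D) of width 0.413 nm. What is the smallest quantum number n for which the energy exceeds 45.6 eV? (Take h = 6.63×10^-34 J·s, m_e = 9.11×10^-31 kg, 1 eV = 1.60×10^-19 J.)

E_1 = h²/(8m_eL²) = 3.536×10^-19 J = 2.210 eV.
Need n² > 45.6/2.210 = 20.63, i.e. n > 4.542.
The smallest integer satisfying this is n = 5.

n = 5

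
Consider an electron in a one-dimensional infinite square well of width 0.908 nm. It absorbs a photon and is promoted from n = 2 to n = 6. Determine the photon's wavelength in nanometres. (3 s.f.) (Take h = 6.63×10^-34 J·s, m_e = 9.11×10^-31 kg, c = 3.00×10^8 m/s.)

λ = 85.0 nm

E_1 = h²/(8m_eL²) = 7.316×10^-20 J, so ΔE = (6² − 2²)E_1 = 2.341×10^-18 J.
λ = hc/ΔE = (6.63×10^-34·3.00×10^8)/2.341×10^-18 = 8.50×10^-8 m = 85.0 nm.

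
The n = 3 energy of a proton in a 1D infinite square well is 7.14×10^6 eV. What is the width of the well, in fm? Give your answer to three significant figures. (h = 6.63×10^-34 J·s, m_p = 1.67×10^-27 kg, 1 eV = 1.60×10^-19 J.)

L = 16.1 fm

From E_n = n²h²/(8m_pL²), L = n·h/√(8m_pE_n).
E_3 = 7.14×10^6 eV = 1.142×10^-12 J, so L = 3·6.63×10^-34/√(8·1.67×10^-27·1.142×10^-12) = 1.61×10^-14 m = 16.1 fm.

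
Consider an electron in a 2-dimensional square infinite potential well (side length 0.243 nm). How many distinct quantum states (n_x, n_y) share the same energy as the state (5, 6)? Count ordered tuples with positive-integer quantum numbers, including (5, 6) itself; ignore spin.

degeneracy = 2

The level has n_x² + n_y² = 61. The ordered positive-integer solutions are (5, 6), (6, 5).
That gives 2 states.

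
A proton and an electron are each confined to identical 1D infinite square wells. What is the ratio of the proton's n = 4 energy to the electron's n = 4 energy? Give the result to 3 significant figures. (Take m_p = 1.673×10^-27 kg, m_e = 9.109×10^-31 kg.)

E_n ∝ 1/m at fixed n and L, so the ratio is m_e/m_p = 9.109×10^-31/1.673×10^-27 = 5.44×10^-4.

5.44×10^-4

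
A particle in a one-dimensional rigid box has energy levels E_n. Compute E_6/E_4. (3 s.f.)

E_n ∝ n², so E_6/E_4 = 6²/4² = 36/16 = 2.25.

2.25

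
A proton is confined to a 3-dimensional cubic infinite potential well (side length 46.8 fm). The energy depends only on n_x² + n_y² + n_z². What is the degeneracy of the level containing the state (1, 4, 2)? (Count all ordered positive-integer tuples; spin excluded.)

The level has n_x² + n_y² + n_z² = 21. The ordered positive-integer solutions are (1, 2, 4), (1, 4, 2), (2, 1, 4), (2, 4, 1), (4, 1, 2), (4, 2, 1).
That gives 6 states.

degeneracy = 6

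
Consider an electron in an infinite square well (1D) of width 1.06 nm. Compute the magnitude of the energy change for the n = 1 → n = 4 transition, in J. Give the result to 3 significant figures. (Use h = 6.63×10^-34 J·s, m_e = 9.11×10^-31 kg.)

E_1 = h²/(8m_eL²) = 5.368×10^-20 J.
|ΔE| = |1² − 4²|·E_1 = 15·5.368×10^-20 J = 8.05×10^-19 J.

|ΔE| = 8.05×10^-19 J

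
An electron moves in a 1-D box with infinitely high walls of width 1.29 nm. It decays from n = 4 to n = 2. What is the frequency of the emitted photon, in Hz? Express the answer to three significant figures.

E_1 = h²/(8m_eL²) = 3.620×10^-20 J and ΔE = (4² − 2²)E_1 = 4.344×10^-19 J.
f = ΔE/h = 4.344×10^-19/6.626×10^-34 = 6.56×10^14 Hz.

f = 6.56×10^14 Hz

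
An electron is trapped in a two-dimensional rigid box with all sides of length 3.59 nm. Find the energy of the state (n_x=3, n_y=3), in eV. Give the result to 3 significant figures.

For a 2D rectangular well E = (h²/8m_e)·Σ n_i²/L_i² = (6.626×10^-34)²/(8·9.109×10^-31) · [3²/(3.59 nm)² + 3²/(3.59 nm)²].
Evaluating gives E = 8.414×10^-20 J = 0.525 eV.

E = 0.525 eV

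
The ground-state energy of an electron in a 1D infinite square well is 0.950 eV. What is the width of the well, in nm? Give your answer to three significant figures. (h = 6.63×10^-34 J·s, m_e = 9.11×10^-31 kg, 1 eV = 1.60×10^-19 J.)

From E_n = n²h²/(8m_eL²), L = n·h/√(8m_eE_n).
E_1 = 0.950 eV = 1.520×10^-19 J, so L = 1·6.63×10^-34/√(8·9.11×10^-31·1.520×10^-19) = 6.30×10^-10 m = 0.630 nm.

L = 0.630 nm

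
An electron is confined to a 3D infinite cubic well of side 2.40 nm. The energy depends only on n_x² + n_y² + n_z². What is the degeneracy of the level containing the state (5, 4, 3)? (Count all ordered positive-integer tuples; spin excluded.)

degeneracy = 6

The level has n_x² + n_y² + n_z² = 50. The ordered positive-integer solutions are (3, 4, 5), (3, 5, 4), (4, 3, 5), (4, 5, 3), (5, 3, 4), (5, 4, 3).
That gives 6 states.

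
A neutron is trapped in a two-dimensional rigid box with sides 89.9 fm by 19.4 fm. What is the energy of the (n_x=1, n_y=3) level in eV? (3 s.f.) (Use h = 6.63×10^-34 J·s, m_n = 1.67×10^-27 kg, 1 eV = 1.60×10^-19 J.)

For a 2D rectangular well E = (h²/8m_n)·Σ n_i²/L_i² = (6.63×10^-34)²/(8·1.67×10^-27) · [1²/(89.9 fm)² + 3²/(19.4 fm)²].
Evaluating gives E = 7.909×10^-13 J = 4.94×10^6 eV.

E = 4.94×10^6 eV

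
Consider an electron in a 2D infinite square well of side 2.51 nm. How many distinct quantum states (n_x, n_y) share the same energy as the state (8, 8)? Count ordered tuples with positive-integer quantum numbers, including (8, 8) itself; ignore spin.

The level has n_x² + n_y² = 128. The ordered positive-integer solutions are (8, 8).
That gives 1 state.

degeneracy = 1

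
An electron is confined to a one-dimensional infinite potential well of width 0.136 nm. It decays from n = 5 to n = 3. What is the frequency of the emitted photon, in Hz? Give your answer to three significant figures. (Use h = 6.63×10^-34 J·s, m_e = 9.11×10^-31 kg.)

E_1 = h²/(8m_eL²) = 3.261×10^-18 J and ΔE = (5² − 3²)E_1 = 5.218×10^-17 J.
f = ΔE/h = 5.218×10^-17/6.63×10^-34 = 7.87×10^16 Hz.

f = 7.87×10^16 Hz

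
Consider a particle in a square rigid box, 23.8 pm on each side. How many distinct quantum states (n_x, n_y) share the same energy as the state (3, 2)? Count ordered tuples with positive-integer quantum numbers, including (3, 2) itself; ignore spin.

The level has n_x² + n_y² = 13. The ordered positive-integer solutions are (2, 3), (3, 2).
That gives 2 states.

degeneracy = 2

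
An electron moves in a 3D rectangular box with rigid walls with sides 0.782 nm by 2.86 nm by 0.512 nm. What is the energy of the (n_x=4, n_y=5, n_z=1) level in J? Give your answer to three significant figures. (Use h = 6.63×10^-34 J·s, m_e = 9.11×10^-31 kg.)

E = 1.99×10^-18 J

For a 3D rectangular well E = (h²/8m_e)·Σ n_i²/L_i² = (6.63×10^-34)²/(8·9.11×10^-31) · [4²/(0.782 nm)² + 5²/(2.86 nm)² + 1²/(0.512 nm)²].
Evaluating gives E = 1.99×10^-18 J.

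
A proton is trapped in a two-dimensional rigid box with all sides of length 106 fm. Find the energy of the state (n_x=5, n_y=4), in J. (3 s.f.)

For a 2D rectangular well E = (h²/8m_p)·Σ n_i²/L_i² = (6.626×10^-34)²/(8·1.673×10^-27) · [5²/(106 fm)² + 4²/(106 fm)²].
Evaluating gives E = 1.20×10^-13 J.

E = 1.20×10^-13 J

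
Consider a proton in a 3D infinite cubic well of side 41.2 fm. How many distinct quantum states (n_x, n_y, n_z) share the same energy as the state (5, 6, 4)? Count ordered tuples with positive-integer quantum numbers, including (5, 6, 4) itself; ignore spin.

The level has n_x² + n_y² + n_z² = 77. The ordered positive-integer solutions are (2, 3, 8), (2, 8, 3), (3, 2, 8), (3, 8, 2), (4, 5, 6), (4, 6, 5), (5, 4, 6), (5, 6, 4), (6, 4, 5), (6, 5, 4), (8, 2, 3), (8, 3, 2).
That gives 12 states.

degeneracy = 12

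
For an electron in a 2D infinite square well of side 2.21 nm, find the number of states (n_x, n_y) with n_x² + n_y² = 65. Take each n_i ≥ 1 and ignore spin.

degeneracy = 4

The level has n_x² + n_y² = 65. The ordered positive-integer solutions are (1, 8), (4, 7), (7, 4), (8, 1).
That gives 4 states.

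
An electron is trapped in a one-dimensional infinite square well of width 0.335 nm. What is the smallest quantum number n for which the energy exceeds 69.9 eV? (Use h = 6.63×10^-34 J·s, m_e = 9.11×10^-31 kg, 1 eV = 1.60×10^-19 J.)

E_1 = h²/(8m_eL²) = 5.374×10^-19 J = 3.359 eV.
Need n² > 69.9/3.359 = 20.81, i.e. n > 4.562.
The smallest integer satisfying this is n = 5.

n = 5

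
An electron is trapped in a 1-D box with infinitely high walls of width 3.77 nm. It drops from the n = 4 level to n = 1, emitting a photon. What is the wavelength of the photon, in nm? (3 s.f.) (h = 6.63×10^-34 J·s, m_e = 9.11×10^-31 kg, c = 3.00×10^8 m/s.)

λ = 3.12×10^3 nm

E_1 = h²/(8m_eL²) = 4.244×10^-21 J, so ΔE = (4² − 1²)E_1 = 6.366×10^-20 J.
λ = hc/ΔE = (6.63×10^-34·3.00×10^8)/6.366×10^-20 = 3.12×10^-6 m = 3.12×10^3 nm.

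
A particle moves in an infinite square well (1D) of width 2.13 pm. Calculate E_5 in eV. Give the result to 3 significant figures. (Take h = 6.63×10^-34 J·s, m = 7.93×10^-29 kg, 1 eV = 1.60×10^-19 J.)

For an infinite well E_n = n²h²/(8mL²), so E_1 = h²/(8mL²) = (6.63×10^-34)²/(8·7.93×10^-29·(2.13×10^-12 m)²) = 1.527×10^-16 J.
Then E_5 = 5²·E_1 = 25·1.527×10^-16 J = 3.818×10^-15 J.
Converting, E_5 = 3.818×10^-15 J / (1.60×10^-19 J/eV) = 2.39×10^4 eV.

E_5 = 2.39×10^4 eV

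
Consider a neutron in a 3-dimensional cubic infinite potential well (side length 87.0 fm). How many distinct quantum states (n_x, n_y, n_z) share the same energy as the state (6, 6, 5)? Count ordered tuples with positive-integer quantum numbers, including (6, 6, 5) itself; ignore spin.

degeneracy = 3

The level has n_x² + n_y² + n_z² = 97. The ordered positive-integer solutions are (5, 6, 6), (6, 5, 6), (6, 6, 5).
That gives 3 states.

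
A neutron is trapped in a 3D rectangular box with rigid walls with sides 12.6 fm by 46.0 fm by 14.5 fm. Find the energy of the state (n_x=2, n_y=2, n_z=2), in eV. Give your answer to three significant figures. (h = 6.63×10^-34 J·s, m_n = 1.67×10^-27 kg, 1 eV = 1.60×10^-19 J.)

E = 9.48×10^6 eV

For a 3D rectangular well E = (h²/8m_n)·Σ n_i²/L_i² = (6.63×10^-34)²/(8·1.67×10^-27) · [2²/(12.6 fm)² + 2²/(46.0 fm)² + 2²/(14.5 fm)²].
Evaluating gives E = 1.517×10^-12 J = 9.48×10^6 eV.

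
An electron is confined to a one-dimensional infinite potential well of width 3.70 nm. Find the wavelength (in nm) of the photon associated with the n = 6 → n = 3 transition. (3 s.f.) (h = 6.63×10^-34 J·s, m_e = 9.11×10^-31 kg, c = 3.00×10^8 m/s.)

E_1 = h²/(8m_eL²) = 4.406×10^-21 J, so ΔE = (6² − 3²)E_1 = 1.190×10^-19 J.
λ = hc/ΔE = (6.63×10^-34·3.00×10^8)/1.190×10^-19 = 1.67×10^-6 m = 1.67×10^3 nm.

λ = 1.67×10^3 nm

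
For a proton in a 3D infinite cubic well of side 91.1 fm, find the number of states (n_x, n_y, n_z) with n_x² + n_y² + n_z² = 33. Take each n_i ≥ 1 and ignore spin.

The level has n_x² + n_y² + n_z² = 33. The ordered positive-integer solutions are (1, 4, 4), (2, 2, 5), (2, 5, 2), (4, 1, 4), (4, 4, 1), (5, 2, 2).
That gives 6 states.

degeneracy = 6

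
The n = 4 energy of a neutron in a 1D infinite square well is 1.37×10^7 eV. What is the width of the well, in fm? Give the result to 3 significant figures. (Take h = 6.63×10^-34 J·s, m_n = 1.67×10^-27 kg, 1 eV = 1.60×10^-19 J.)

L = 15.5 fm

From E_n = n²h²/(8m_nL²), L = n·h/√(8m_nE_n).
E_4 = 1.37×10^7 eV = 2.192×10^-12 J, so L = 4·6.63×10^-34/√(8·1.67×10^-27·2.192×10^-12) = 1.55×10^-14 m = 15.5 fm.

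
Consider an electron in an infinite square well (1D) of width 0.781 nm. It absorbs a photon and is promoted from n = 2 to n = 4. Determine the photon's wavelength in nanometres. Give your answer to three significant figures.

E_1 = h²/(8m_eL²) = 9.877×10^-20 J, so ΔE = (4² − 2²)E_1 = 1.185×10^-18 J.
λ = hc/ΔE = (6.626×10^-34·2.998×10^8)/1.185×10^-18 = 1.68×10^-7 m = 168 nm.

λ = 168 nm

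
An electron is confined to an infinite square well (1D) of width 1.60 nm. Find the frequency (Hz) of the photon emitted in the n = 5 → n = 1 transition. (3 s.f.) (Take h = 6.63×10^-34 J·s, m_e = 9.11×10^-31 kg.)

f = 8.53×10^14 Hz

E_1 = h²/(8m_eL²) = 2.356×10^-20 J and ΔE = (5² − 1²)E_1 = 5.654×10^-19 J.
f = ΔE/h = 5.654×10^-19/6.63×10^-34 = 8.53×10^14 Hz.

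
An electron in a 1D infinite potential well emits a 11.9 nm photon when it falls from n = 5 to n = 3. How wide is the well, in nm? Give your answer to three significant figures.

The photon carries ΔE = hc/λ = 6.626×10^-34·2.998×10^8/1.19×10^-8 m = 1.669×10^-17 J.
Since ΔE = (5² − 3²)E_1, E_1 = 1.043×10^-18 J, and L = h/√(8m_eE_1) = 2.40×10^-10 m = 0.240 nm.

L = 0.240 nm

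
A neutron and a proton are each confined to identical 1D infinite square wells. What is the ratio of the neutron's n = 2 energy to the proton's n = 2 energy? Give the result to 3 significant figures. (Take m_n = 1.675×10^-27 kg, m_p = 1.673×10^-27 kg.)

E_n ∝ 1/m at fixed n and L, so the ratio is m_p/m_n = 1.673×10^-27/1.675×10^-27 = 0.999.

0.999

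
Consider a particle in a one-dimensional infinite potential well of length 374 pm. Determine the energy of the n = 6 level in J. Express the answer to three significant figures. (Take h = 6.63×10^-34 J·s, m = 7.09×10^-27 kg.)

E_6 = 1.99×10^-21 J

For an infinite well E_n = n²h²/(8mL²), so E_1 = h²/(8mL²) = (6.63×10^-34)²/(8·7.09×10^-27·(3.74×10^-10 m)²) = 5.540×10^-23 J.
Then E_6 = 6²·E_1 = 36·5.540×10^-23 J = 1.99×10^-21 J.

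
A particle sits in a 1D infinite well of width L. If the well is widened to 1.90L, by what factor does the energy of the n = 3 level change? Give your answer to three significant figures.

E_n ∝ 1/L², so the energy scales by 1/1.90² = 0.277.

0.277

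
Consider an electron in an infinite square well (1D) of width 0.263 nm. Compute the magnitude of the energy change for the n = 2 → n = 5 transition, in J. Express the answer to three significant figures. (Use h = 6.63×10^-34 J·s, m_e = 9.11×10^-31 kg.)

E_1 = h²/(8m_eL²) = 8.720×10^-19 J.
|ΔE| = |2² − 5²|·E_1 = 21·8.720×10^-19 J = 1.83×10^-17 J.

|ΔE| = 1.83×10^-17 J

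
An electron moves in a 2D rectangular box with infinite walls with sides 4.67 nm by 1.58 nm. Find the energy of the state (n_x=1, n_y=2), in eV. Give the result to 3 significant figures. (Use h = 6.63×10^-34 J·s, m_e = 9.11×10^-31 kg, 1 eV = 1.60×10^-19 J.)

For a 2D rectangular well E = (h²/8m_e)·Σ n_i²/L_i² = (6.63×10^-34)²/(8·9.11×10^-31) · [1²/(4.67 nm)² + 2²/(1.58 nm)²].
Evaluating gives E = 9.941×10^-20 J = 0.621 eV.

E = 0.621 eV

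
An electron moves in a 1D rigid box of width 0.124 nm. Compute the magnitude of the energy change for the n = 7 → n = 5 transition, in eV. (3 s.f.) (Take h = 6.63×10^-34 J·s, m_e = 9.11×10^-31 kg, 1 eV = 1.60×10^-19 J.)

|ΔE| = 588 eV

E_1 = h²/(8m_eL²) = 3.923×10^-18 J.
|ΔE| = |7² − 5²|·E_1 = 24·3.923×10^-18 J = 9.415×10^-17 J = 588 eV.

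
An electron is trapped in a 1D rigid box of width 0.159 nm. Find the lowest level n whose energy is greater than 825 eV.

n = 8

E_1 = h²/(8m_eL²) = 2.383×10^-18 J = 14.88 eV.
Need n² > 825/14.88 = 55.44, i.e. n > 7.446.
The smallest integer satisfying this is n = 8.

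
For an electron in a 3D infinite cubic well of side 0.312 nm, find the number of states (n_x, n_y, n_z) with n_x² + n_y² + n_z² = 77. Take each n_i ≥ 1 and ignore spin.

degeneracy = 12

The level has n_x² + n_y² + n_z² = 77. The ordered positive-integer solutions are (2, 3, 8), (2, 8, 3), (3, 2, 8), (3, 8, 2), (4, 5, 6), (4, 6, 5), (5, 4, 6), (5, 6, 4), (6, 4, 5), (6, 5, 4), (8, 2, 3), (8, 3, 2).
That gives 12 states.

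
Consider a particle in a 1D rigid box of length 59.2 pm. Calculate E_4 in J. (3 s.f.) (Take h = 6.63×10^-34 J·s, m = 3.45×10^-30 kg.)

For an infinite well E_n = n²h²/(8mL²), so E_1 = h²/(8mL²) = (6.63×10^-34)²/(8·3.45×10^-30·(5.92×10^-11 m)²) = 4.544×10^-18 J.
Then E_4 = 4²·E_1 = 16·4.544×10^-18 J = 7.27×10^-17 J.

E_4 = 7.27×10^-17 J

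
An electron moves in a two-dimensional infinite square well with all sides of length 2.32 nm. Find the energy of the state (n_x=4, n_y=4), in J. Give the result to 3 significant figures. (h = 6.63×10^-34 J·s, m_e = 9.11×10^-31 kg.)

For a 2D rectangular well E = (h²/8m_e)·Σ n_i²/L_i² = (6.63×10^-34)²/(8·9.11×10^-31) · [4²/(2.32 nm)² + 4²/(2.32 nm)²].
Evaluating gives E = 3.59×10^-19 J.

E = 3.59×10^-19 J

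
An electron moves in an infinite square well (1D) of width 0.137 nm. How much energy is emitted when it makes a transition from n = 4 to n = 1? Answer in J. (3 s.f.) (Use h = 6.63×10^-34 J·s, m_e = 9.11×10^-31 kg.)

E_1 = h²/(8m_eL²) = 3.213×10^-18 J.
|ΔE| = |4² − 1²|·E_1 = 15·3.213×10^-18 J = 4.82×10^-17 J.

|ΔE| = 4.82×10^-17 J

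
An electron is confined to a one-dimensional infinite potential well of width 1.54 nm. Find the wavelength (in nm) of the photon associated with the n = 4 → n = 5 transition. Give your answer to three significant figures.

λ = 869 nm

E_1 = h²/(8m_eL²) = 2.540×10^-20 J, so ΔE = (5² − 4²)E_1 = 2.286×10^-19 J.
λ = hc/ΔE = (6.626×10^-34·2.998×10^8)/2.286×10^-19 = 8.69×10^-7 m = 869 nm.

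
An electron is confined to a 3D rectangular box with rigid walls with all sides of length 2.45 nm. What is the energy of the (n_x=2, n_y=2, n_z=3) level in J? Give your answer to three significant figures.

E = 1.71×10^-19 J

For a 3D rectangular well E = (h²/8m_e)·Σ n_i²/L_i² = (6.626×10^-34)²/(8·9.109×10^-31) · [2²/(2.45 nm)² + 2²/(2.45 nm)² + 3²/(2.45 nm)²].
Evaluating gives E = 1.71×10^-19 J.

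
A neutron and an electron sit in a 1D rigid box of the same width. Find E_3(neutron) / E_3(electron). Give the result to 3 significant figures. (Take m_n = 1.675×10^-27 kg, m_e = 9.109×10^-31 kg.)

5.44×10^-4

E_n ∝ 1/m at fixed n and L, so the ratio is m_e/m_n = 9.109×10^-31/1.675×10^-27 = 5.44×10^-4.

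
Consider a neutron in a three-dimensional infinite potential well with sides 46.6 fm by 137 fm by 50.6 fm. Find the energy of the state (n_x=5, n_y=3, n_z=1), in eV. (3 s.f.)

For a 3D rectangular well E = (h²/8m_n)·Σ n_i²/L_i² = (6.626×10^-34)²/(8·1.675×10^-27) · [5²/(46.6 fm)² + 3²/(137 fm)² + 1²/(50.6 fm)²].
Evaluating gives E = 4.057×10^-13 J = 2.53×10^6 eV.

E = 2.53×10^6 eV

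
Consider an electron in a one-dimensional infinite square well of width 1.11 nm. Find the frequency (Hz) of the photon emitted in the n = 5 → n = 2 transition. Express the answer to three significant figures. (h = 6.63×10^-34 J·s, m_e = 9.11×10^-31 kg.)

f = 1.55×10^15 Hz

E_1 = h²/(8m_eL²) = 4.895×10^-20 J and ΔE = (5² − 2²)E_1 = 1.028×10^-18 J.
f = ΔE/h = 1.028×10^-18/6.63×10^-34 = 1.55×10^15 Hz.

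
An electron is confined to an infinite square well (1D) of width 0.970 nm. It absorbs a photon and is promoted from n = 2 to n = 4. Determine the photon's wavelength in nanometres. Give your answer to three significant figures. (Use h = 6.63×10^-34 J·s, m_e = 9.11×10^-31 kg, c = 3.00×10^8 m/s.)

E_1 = h²/(8m_eL²) = 6.410×10^-20 J, so ΔE = (4² − 2²)E_1 = 7.692×10^-19 J.
λ = hc/ΔE = (6.63×10^-34·3.00×10^8)/7.692×10^-19 = 2.59×10^-7 m = 259 nm.

λ = 259 nm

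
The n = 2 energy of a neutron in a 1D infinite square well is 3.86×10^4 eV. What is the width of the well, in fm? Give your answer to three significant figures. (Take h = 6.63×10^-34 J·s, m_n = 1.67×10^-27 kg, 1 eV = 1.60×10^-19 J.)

From E_n = n²h²/(8m_nL²), L = n·h/√(8m_nE_n).
E_2 = 3.86×10^4 eV = 6.176×10^-15 J, so L = 2·6.63×10^-34/√(8·1.67×10^-27·6.176×10^-15) = 1.46×10^-13 m = 146 fm.

L = 146 fm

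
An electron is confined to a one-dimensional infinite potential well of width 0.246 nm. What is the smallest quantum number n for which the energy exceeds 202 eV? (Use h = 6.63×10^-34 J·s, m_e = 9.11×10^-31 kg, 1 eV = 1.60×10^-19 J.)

E_1 = h²/(8m_eL²) = 9.967×10^-19 J = 6.229 eV.
Need n² > 202/6.229 = 32.43, i.e. n > 5.695.
The smallest integer satisfying this is n = 6.

n = 6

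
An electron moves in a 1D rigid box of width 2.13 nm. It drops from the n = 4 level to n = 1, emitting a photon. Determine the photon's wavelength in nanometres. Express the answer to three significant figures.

E_1 = h²/(8m_eL²) = 1.328×10^-20 J, so ΔE = (4² − 1²)E_1 = 1.992×10^-19 J.
λ = hc/ΔE = (6.626×10^-34·2.998×10^8)/1.992×10^-19 = 9.97×10^-7 m = 997 nm.

λ = 997 nm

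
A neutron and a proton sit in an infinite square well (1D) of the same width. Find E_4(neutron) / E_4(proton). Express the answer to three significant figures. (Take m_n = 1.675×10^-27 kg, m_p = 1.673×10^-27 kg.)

0.999

E_n ∝ 1/m at fixed n and L, so the ratio is m_p/m_n = 1.673×10^-27/1.675×10^-27 = 0.999.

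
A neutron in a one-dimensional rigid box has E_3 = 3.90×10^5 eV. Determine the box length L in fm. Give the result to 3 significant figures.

From E_n = n²h²/(8m_nL²), L = n·h/√(8m_nE_n).
E_3 = 3.90×10^5 eV = 6.248×10^-14 J, so L = 3·6.626×10^-34/√(8·1.675×10^-27·6.248×10^-14) = 6.87×10^-14 m = 68.7 fm.

L = 68.7 fm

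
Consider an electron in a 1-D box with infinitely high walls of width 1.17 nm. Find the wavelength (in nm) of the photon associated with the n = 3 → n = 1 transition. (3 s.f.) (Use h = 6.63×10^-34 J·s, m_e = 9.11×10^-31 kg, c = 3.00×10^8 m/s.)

λ = 564 nm

E_1 = h²/(8m_eL²) = 4.406×10^-20 J, so ΔE = (3² − 1²)E_1 = 3.525×10^-19 J.
λ = hc/ΔE = (6.63×10^-34·3.00×10^8)/3.525×10^-19 = 5.64×10^-7 m = 564 nm.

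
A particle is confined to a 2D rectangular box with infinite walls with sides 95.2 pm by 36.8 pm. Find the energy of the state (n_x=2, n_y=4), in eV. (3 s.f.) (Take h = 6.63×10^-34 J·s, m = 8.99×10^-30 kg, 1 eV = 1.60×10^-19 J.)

For a 2D rectangular well E = (h²/8m)·Σ n_i²/L_i² = (6.63×10^-34)²/(8·8.99×10^-30) · [2²/(95.2 pm)² + 4²/(36.8 pm)²].
Evaluating gives E = 7.491×10^-17 J = 468 eV.

E = 468 eV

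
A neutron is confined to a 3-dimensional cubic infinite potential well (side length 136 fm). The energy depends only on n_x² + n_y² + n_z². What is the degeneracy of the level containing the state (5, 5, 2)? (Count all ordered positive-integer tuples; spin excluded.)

The level has n_x² + n_y² + n_z² = 54. The ordered positive-integer solutions are (1, 2, 7), (1, 7, 2), (2, 1, 7), (2, 5, 5), (2, 7, 1), (3, 3, 6), (3, 6, 3), (5, 2, 5), (5, 5, 2), (6, 3, 3), (7, 1, 2), (7, 2, 1).
That gives 12 states.

degeneracy = 12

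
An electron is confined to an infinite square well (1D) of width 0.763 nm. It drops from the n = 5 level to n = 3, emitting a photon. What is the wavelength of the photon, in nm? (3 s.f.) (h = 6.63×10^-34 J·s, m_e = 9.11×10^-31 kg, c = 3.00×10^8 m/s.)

E_1 = h²/(8m_eL²) = 1.036×10^-19 J, so ΔE = (5² − 3²)E_1 = 1.658×10^-18 J.
λ = hc/ΔE = (6.63×10^-34·3.00×10^8)/1.658×10^-18 = 1.20×10^-7 m = 120 nm.

λ = 120 nm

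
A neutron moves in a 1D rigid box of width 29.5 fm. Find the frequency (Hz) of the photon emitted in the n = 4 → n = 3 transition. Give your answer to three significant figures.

E_1 = h²/(8m_nL²) = 3.765×10^-14 J and ΔE = (4² − 3²)E_1 = 2.636×10^-13 J.
f = ΔE/h = 2.636×10^-13/6.626×10^-34 = 3.98×10^20 Hz.

f = 3.98×10^20 Hz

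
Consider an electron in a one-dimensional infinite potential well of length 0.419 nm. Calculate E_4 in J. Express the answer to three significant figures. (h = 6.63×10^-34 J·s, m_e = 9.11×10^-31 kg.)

For an infinite well E_n = n²h²/(8m_eL²), so E_1 = h²/(8m_eL²) = (6.63×10^-34)²/(8·9.11×10^-31·(4.19×10^-10 m)²) = 3.436×10^-19 J.
Then E_4 = 4²·E_1 = 16·3.436×10^-19 J = 5.50×10^-18 J.

E_4 = 5.50×10^-18 J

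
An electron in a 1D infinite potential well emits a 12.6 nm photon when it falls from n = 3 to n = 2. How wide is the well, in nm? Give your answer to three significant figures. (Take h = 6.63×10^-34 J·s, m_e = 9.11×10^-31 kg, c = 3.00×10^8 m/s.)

L = 0.138 nm

The photon carries ΔE = hc/λ = 6.63×10^-34·3.00×10^8/1.26×10^-8 m = 1.579×10^-17 J.
Since ΔE = (3² − 2²)E_1, E_1 = 3.158×10^-18 J, and L = h/√(8m_eE_1) = 1.38×10^-10 m = 0.138 nm.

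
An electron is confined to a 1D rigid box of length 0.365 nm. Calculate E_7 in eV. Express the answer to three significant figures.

For an infinite well E_n = n²h²/(8m_eL²), so E_1 = h²/(8m_eL²) = (6.626×10^-34)²/(8·9.109×10^-31·(3.65×10^-10 m)²) = 4.522×10^-19 J.
Then E_7 = 7²·E_1 = 49·4.522×10^-19 J = 2.216×10^-17 J.
Converting, E_7 = 2.216×10^-17 J / (1.602×10^-19 J/eV) = 138 eV.

E_7 = 138 eV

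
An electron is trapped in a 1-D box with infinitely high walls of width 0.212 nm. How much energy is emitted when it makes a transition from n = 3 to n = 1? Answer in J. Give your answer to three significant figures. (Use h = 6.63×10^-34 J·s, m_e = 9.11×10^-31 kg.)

E_1 = h²/(8m_eL²) = 1.342×10^-18 J.
|ΔE| = |3² − 1²|·E_1 = 8·1.342×10^-18 J = 1.07×10^-17 J.

|ΔE| = 1.07×10^-17 J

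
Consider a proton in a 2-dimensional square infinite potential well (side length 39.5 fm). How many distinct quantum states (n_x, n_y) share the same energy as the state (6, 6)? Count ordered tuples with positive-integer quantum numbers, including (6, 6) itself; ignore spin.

degeneracy = 1

The level has n_x² + n_y² = 72. The ordered positive-integer solutions are (6, 6).
That gives 1 state.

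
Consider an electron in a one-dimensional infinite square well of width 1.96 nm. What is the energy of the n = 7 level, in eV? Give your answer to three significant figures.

For an infinite well E_n = n²h²/(8m_eL²), so E_1 = h²/(8m_eL²) = (6.626×10^-34)²/(8·9.109×10^-31·(1.96×10^-9 m)²) = 1.568×10^-20 J.
Then E_7 = 7²·E_1 = 49·1.568×10^-20 J = 7.683×10^-19 J.
Converting, E_7 = 7.683×10^-19 J / (1.602×10^-19 J/eV) = 4.80 eV.

E_7 = 4.80 eV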